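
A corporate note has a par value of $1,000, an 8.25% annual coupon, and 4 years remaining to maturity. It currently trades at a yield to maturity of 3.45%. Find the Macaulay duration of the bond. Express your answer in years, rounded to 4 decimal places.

Periodic yield y = 0.0345. Discount each cash flow and weight by its year:
  t   CF        PV=CF/(1+0.0345)^t    t·PV
  1        82.50        79.7487        79.7487
  2        82.50        77.0891       154.1782
  3        82.50        74.5182       223.5547
  4     1,082.50       945.1613     3,780.6451
  Σ                  1,176.5173     4,238.1267
Price P = Σ PV = 1,176.5173.
Macaulay duration = Σ(t·PV) / P = 4,238.1267 / 1,176.5173 = 3.60226 years.

3.6023 years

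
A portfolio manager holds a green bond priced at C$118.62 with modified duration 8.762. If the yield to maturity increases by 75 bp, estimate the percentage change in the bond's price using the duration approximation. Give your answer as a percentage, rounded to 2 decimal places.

-6.57%

Duration approximation: ΔP/P ≈ -D_mod · Δy = -8.762 × (+0.0075) = -0.065715.
As a percentage: -6.5715%.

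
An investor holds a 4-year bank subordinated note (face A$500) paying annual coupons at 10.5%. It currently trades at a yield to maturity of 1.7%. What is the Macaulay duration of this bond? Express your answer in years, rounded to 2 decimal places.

Periodic yield y = 0.017. Discount each cash flow and weight by its year:
  t   CF        PV=CF/(1+0.017)^t    t·PV
  1        52.50        51.6224        51.6224
  2        52.50        50.7595       101.5190
  3        52.50        49.9110       149.7331
  4       552.50       516.4740     2,065.8960
  Σ                    668.7670     2,368.7705
Price P = Σ PV = 668.7670.
Macaulay duration = Σ(t·PV) / P = 2,368.7705 / 668.7670 = 3.54200 years.

3.54 years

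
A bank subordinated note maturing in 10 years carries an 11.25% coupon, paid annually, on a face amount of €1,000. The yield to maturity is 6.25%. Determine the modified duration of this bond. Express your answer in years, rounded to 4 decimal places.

Periodic yield y = 0.0625. First find Macaulay duration:
  t   CF        PV=CF/(1+0.0625)^t    t·PV
  1       112.50       105.8824       105.8824
  2       112.50        99.6540       199.3080
  3       112.50        93.7920       281.3759
  4       112.50        88.2748       353.0992
  5       112.50        83.0822       415.4108
  6       112.50        78.1950       469.1699
  7       112.50        73.5953       515.1669
  8       112.50        69.2661       554.1292
  9       112.50        65.1917       586.7250
  10    1,112.50       606.7512     6,067.5118
  Σ                  1,363.6845     9,547.7791
P = 1,363.6845; Macaulay duration = 9,547.7791 / 1,363.6845 = 7.00146 years.
Modified duration = D_Mac / (1 + y) = 7.00146 / 1.0625 = 6.58961 years.

6.5896 years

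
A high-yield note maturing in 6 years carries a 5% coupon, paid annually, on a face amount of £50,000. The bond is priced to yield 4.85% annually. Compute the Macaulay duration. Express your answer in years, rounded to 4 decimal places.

5.3324 years

Periodic yield y = 0.0485. Discount each cash flow and weight by its year:
  t   CF        PV=CF/(1+0.0485)^t    t·PV
  1     2,500.00     2,384.3586     2,384.3586
  2     2,500.00     2,274.0664     4,548.1328
  3     2,500.00     2,168.8759     6,506.6277
  4     2,500.00     2,068.5512     8,274.2047
  5     2,500.00     1,972.8671     9,864.3356
  6    52,500.00    39,513.7907   237,082.7439
  Σ                 50,382.5098   268,660.4033
Price P = Σ PV = 50,382.5098.
Macaulay duration = Σ(t·PV) / P = 268,660.4033 / 50,382.5098 = 5.33241 years.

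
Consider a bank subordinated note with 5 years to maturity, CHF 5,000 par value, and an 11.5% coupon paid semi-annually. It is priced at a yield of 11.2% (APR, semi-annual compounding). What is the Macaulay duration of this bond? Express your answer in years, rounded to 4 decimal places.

Periodic yield y = 0.056. Discount each cash flow and weight by its period:
  t   CF        PV=CF/(1+0.056)^t    t·PV
  1       287.50       272.2538       272.2538
  2       287.50       257.8161       515.6322
  3       287.50       244.1440       732.4321
  4       287.50       231.1970       924.7880
  5       287.50       218.9365     1,094.6827
  6       287.50       207.3263     1,243.9576
  7       287.50       196.3317     1,374.3219
  8       287.50       185.9202     1,487.3613
  9       287.50       176.0608     1,584.5469
  10    5,287.50     3,066.2757    30,662.7568
  Σ                  5,056.2620    39,892.7333
Price P = Σ PV = 5,056.2620.
Macaulay duration = Σ(t·PV) / P = 39,892.7333 / 5,056.2620 = 7.88977 half-year periods.
In years: 7.88977 / 2 = 3.94488 years.

3.9449 years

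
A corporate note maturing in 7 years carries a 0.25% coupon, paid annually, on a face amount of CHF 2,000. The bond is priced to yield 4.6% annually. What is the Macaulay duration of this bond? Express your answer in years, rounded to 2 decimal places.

Periodic yield y = 0.046. Discount each cash flow and weight by its year:
  t   CF        PV=CF/(1+0.046)^t    t·PV
  1         5.00         4.7801         4.7801
  2         5.00         4.5699         9.1398
  3         5.00         4.3689        13.1068
  4         5.00         4.1768        16.7072
  5         5.00         3.9931        19.9656
  6         5.00         3.8175        22.9050
  7     2,005.00     1,463.4995    10,244.4967
  Σ                  1,489.2059    10,331.1012
Price P = Σ PV = 1,489.2059.
Macaulay duration = Σ(t·PV) / P = 10,331.1012 / 1,489.2059 = 6.93732 years.

6.94 years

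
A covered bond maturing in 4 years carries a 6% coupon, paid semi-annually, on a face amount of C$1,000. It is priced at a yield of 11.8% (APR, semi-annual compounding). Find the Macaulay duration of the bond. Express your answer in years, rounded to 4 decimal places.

3.5662 years

Periodic yield y = 0.059. Discount each cash flow and weight by its period:
  t   CF        PV=CF/(1+0.059)^t    t·PV
  1        30.00        28.3286        28.3286
  2        30.00        26.7503        53.5007
  3        30.00        25.2600        75.7800
  4        30.00        23.8527        95.4108
  5        30.00        22.5238       112.6189
  6        30.00        21.2689       127.6135
  7        30.00        20.0840       140.5878
  8     1,030.00       651.1328     5,209.0621
  Σ                    819.2011     5,842.9024
Price P = Σ PV = 819.2011.
Macaulay duration = Σ(t·PV) / P = 5,842.9024 / 819.2011 = 7.13244 half-year periods.
In years: 7.13244 / 2 = 3.56622 years.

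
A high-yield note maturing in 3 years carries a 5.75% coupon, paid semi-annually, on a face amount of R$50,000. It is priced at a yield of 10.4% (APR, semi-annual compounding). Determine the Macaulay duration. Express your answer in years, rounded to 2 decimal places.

Periodic yield y = 0.052. Discount each cash flow and weight by its period:
  t   CF        PV=CF/(1+0.052)^t    t·PV
  1     1,437.50     1,366.4449     1,366.4449
  2     1,437.50     1,298.9020     2,597.8039
  3     1,437.50     1,234.6977     3,704.0931
  4     1,437.50     1,173.6670     4,694.6680
  5     1,437.50     1,115.6530     5,578.2652
  6    51,437.50    37,947.6961   227,686.1765
  Σ                 44,137.0606   245,627.4515
Price P = Σ PV = 44,137.0606.
Macaulay duration = Σ(t·PV) / P = 245,627.4515 / 44,137.0606 = 5.56511 half-year periods.
In years: 5.56511 / 2 = 2.78255 years.

2.78 years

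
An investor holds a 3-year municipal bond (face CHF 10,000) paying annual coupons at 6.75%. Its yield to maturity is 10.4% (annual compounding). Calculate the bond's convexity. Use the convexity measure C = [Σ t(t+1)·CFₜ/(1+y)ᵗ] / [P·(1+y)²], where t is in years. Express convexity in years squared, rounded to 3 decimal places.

With y = 0.104:
  t   CF        PV=CF/(1+0.104)^t    t·PV        t(t+1)·PV
  1       675.00       611.4130       611.4130       1,222.8261
  2       675.00       553.8162     1,107.6323       3,322.8970
  3    10,675.00     7,933.4240    23,800.2719      95,201.0875
  Σ                  9,098.6532    25,519.3173      99,746.8106
P = 9,098.6532.
Convexity = Σ t(t+1)·PV / [P·(1+y)²] = 99,746.8106 / (9,098.6532 × 1.218816) = 8.99464.

8.995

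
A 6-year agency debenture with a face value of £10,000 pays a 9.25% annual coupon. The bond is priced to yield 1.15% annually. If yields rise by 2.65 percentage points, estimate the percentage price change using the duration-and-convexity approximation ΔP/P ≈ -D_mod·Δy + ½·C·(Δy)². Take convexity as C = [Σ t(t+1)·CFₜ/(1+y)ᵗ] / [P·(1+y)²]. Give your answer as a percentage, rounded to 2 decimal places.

With y = 0.0115:
  t   CF        PV=CF/(1+0.0115)^t    t·PV        t(t+1)·PV
  1       925.00       914.4834       914.4834       1,828.9669
  2       925.00       904.0864     1,808.1729       5,424.5187
  3       925.00       893.8077     2,681.4230      10,725.6919
  4       925.00       883.6457     3,534.5829      17,672.9146
  5       925.00       873.5993     4,367.9967      26,207.9802
  6    10,925.00    10,200.6095    61,203.6571     428,425.5998
  Σ                 14,670.2321    74,510.3160     490,285.6721
P = 14,670.2321; D_Mac = 5.07901 yrs; D_mod = 5.02127 yrs; C = 32.66483.
Duration effect: -5.02127 × (+0.0265) = -0.133064
Convexity effect: 0.5 × 32.66483 × (0.0265)² = +0.0114694
ΔP/P ≈ -0.133064 + 0.0114694 = -0.121594 = -12.1594%.

-12.16%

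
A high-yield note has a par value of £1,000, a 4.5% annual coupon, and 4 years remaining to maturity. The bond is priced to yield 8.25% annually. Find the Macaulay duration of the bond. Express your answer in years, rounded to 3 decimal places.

3.730 years

Periodic yield y = 0.0825. Discount each cash flow and weight by its year:
  t   CF        PV=CF/(1+0.0825)^t    t·PV
  1        45.00        41.5704        41.5704
  2        45.00        38.4023        76.8045
  3        45.00        35.4755       106.4266
  4     1,045.00       761.0351     3,044.1403
  Σ                    876.4833     3,268.9418
Price P = Σ PV = 876.4833.
Macaulay duration = Σ(t·PV) / P = 3,268.9418 / 876.4833 = 3.72961 years.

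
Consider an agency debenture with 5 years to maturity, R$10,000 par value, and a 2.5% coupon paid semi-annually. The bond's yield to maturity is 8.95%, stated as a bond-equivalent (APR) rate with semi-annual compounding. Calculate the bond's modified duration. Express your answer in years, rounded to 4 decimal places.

Periodic yield y = 0.04475. First find Macaulay duration:
  t   CF        PV=CF/(1+0.04475)^t    t·PV
  1       125.00       119.6458       119.6458
  2       125.00       114.5210       229.0421
  3       125.00       109.6157       328.8472
  4       125.00       104.9205       419.6821
  5       125.00       100.4265       502.1323
  6       125.00        96.1249       576.7492
  7       125.00        92.0075       644.0527
  8       125.00        88.0665       704.5324
  9       125.00        84.2944       758.6494
  10   10,125.00     6,535.3859    65,353.8585
  Σ                  7,445.0088    69,637.1916
P = 7,445.0088; Macaulay duration = 69,637.1916 / 7,445.0088 = 9.35354 half-year periods = 4.67677 years.
Modified duration = D_Mac / (1 + y) = 4.67677 / 1.04475 = 4.47645 years.

4.4764 years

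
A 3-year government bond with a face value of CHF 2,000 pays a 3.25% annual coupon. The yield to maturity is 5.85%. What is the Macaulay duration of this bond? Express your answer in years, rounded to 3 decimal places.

Periodic yield y = 0.0585. Discount each cash flow and weight by its year:
  t   CF        PV=CF/(1+0.0585)^t    t·PV
  1        65.00        61.4077        61.4077
  2        65.00        58.0138       116.0277
  3     2,065.00     1,741.1952     5,223.5857
  Σ                  1,860.6167     5,401.0210
Price P = Σ PV = 1,860.6167.
Macaulay duration = Σ(t·PV) / P = 5,401.0210 / 1,860.6167 = 2.90281 years.

2.903 years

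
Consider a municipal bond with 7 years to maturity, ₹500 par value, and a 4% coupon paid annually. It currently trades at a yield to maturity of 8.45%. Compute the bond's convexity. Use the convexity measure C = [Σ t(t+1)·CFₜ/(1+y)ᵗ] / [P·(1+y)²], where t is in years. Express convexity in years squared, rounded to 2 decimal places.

With y = 0.0845:
  t   CF        PV=CF/(1+0.0845)^t    t·PV        t(t+1)·PV
  1        20.00        18.4417        18.4417          36.8834
  2        20.00        17.0048        34.0095         102.0286
  3        20.00        15.6798        47.0395         188.1579
  4        20.00        14.4581        57.8325         289.1624
  5        20.00        13.3316        66.6580         399.9479
  6        20.00        12.2929        73.7571         516.2998
  7       520.00       294.7111     2,062.9775      16,503.8199
  Σ                    385.9199     2,360.7158      18,036.3000
P = 385.9199.
Convexity = Σ t(t+1)·PV / [P·(1+y)²] = 18,036.3000 / (385.9199 × 1.176140) = 39.73664.

39.74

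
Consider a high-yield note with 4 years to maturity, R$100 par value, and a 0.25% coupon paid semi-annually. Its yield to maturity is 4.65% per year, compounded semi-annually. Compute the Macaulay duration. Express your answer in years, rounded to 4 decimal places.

Periodic yield y = 0.02325. Discount each cash flow and weight by its period:
  t   CF        PV=CF/(1+0.02325)^t    t·PV
  1        0.125         0.1222         0.1222
  2        0.125         0.1194         0.2388
  3        0.125         0.1167         0.3500
  4        0.125         0.1140         0.4561
  5        0.125         0.1114         0.5571
  6        0.125         0.1089         0.6534
  7        0.125         0.1064         0.7450
  8      100.125        83.3083       666.4668
  Σ                     84.1073       669.5893
Price P = Σ PV = 84.1073.
Macaulay duration = Σ(t·PV) / P = 669.5893 / 84.1073 = 7.96113 half-year periods.
In years: 7.96113 / 2 = 3.98056 years.

3.9806 years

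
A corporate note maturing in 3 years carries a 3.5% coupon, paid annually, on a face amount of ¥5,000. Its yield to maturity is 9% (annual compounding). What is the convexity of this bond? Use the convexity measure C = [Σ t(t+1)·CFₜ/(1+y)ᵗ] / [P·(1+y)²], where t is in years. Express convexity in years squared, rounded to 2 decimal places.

9.61

With y = 0.09:
  t   CF        PV=CF/(1+0.09)^t    t·PV        t(t+1)·PV
  1       175.00       160.5505       160.5505         321.1009
  2       175.00       147.2940       294.5880         883.7640
  3     5,175.00     3,996.0495    11,988.1485      47,952.5941
  Σ                  4,303.8940    12,443.2870      49,157.4590
P = 4,303.8940.
Convexity = Σ t(t+1)·PV / [P·(1+y)²] = 49,157.4590 / (4,303.8940 × 1.188100) = 9.61335.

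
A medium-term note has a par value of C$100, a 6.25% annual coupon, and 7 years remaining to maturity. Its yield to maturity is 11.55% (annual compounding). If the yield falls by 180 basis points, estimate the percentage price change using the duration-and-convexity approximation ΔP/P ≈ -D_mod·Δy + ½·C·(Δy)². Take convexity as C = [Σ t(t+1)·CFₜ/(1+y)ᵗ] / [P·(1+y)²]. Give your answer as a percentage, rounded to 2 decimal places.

With y = 0.1155:
  t   CF        PV=CF/(1+0.1155)^t    t·PV        t(t+1)·PV
  1         6.25         5.6029         5.6029          11.2057
  2         6.25         5.0227        10.0455          30.1365
  3         6.25         4.5027        13.5080          54.0322
  4         6.25         4.0365        16.1459          80.7294
  5         6.25         3.6185        18.0926         108.5559
  6         6.25         3.2439        19.4632         136.2423
  7       106.25        49.4358       346.0509       2,768.4070
  Σ                     75.4630       428.9090       3,189.3090
P = 75.4630; D_Mac = 5.68370 yrs; D_mod = 5.09520 yrs; C = 33.96436.
Duration effect: -5.09520 × (-0.018) = +0.091714
Convexity effect: 0.5 × 33.96436 × (-0.018)² = +0.0055022
ΔP/P ≈ +0.091714 + 0.0055022 = +0.097216 = +9.7216%.

+9.72%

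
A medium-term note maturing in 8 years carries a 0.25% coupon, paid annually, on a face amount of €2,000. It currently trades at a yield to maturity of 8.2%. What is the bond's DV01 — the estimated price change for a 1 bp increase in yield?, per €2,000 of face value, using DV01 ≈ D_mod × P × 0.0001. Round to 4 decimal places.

Periodic yield y = 0.082.
  t   CF        PV=CF/(1+0.082)^t    t·PV
  1         5.00         4.6211         4.6211
  2         5.00         4.2709         8.5417
  3         5.00         3.9472        11.8416
  4         5.00         3.6481        14.5922
  5         5.00         3.3716        16.8579
  6         5.00         3.1161        18.6964
  7         5.00         2.8799        20.1594
  8     2,005.00     1,067.3240     8,538.5923
  Σ                  1,093.1788     8,633.9026
P = 1,093.1788; D_Mac = 7.89798 yrs; D_mod = 7.29943 yrs.
DV01 ≈ 7.29943 × 1,093.1788 × 0.0001 = 0.797958.

€0.7980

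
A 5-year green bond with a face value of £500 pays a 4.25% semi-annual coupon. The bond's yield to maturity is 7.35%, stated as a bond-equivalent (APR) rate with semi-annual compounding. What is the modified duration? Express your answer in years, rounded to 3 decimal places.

Periodic yield y = 0.03675. First find Macaulay duration:
  t   CF        PV=CF/(1+0.03675)^t    t·PV
  1       10.625        10.2484        10.2484
  2       10.625         9.8851        19.7702
  3       10.625         9.5347        28.6041
  4       10.625         9.1967        36.7869
  5       10.625         8.8707        44.3536
  6       10.625         8.5563        51.3376
  7       10.625         8.2530        57.7708
  8       10.625         7.9604        63.6834
  9       10.625         7.6783        69.1043
  10     510.625       355.9276     3,559.2757
  Σ                    436.1111     3,940.9351
P = 436.1111; Macaulay duration = 3,940.9351 / 436.1111 = 9.03654 half-year periods = 4.51827 years.
Modified duration = D_Mac / (1 + y) = 4.51827 / 1.03675 = 4.35811 years.

4.358 years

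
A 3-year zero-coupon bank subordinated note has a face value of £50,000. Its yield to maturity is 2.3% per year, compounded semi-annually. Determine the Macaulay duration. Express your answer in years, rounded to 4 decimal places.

A zero-coupon bond has a single cash flow at maturity, so its Macaulay duration equals its maturity: 3 years.
(Equivalently: 6 semi-annual periods ÷ 2 = 3 years.)

3.0000 years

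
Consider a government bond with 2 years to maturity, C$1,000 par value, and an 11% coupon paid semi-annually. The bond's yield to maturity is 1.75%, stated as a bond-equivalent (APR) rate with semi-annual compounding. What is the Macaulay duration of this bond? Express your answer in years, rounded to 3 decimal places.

Periodic yield y = 0.00875. Discount each cash flow and weight by its period:
  t   CF        PV=CF/(1+0.00875)^t    t·PV
  1        55.00        54.5229        54.5229
  2        55.00        54.0500       108.1000
  3        55.00        53.5812       160.7435
  4     1,055.00     1,018.8688     4,075.4752
  Σ                  1,181.0229     4,398.8416
Price P = Σ PV = 1,181.0229.
Macaulay duration = Σ(t·PV) / P = 4,398.8416 / 1,181.0229 = 3.72460 half-year periods.
In years: 3.72460 / 2 = 1.86230 years.

1.862 years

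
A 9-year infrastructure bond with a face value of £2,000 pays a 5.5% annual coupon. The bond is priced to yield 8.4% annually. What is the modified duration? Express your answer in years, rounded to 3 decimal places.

Periodic yield y = 0.084. First find Macaulay duration:
  t   CF        PV=CF/(1+0.084)^t    t·PV
  1       110.00       101.4760       101.4760
  2       110.00        93.6126       187.2251
  3       110.00        86.3584       259.0753
  4       110.00        79.6665       318.6659
  5       110.00        73.4931       367.4653
  6       110.00        67.7980       406.7881
  7       110.00        62.5443       437.8101
  8       110.00        57.6977       461.5815
  9     2,110.00     1,020.9840     9,188.8556
  Σ                  1,643.6305    11,728.9429
P = 1,643.6305; Macaulay duration = 11,728.9429 / 1,643.6305 = 7.13600 years.
Modified duration = D_Mac / (1 + y) = 7.13600 / 1.084 = 6.58302 years.

6.583 years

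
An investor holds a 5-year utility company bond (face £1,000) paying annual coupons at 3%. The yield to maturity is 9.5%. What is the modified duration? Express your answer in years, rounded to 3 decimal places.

4.260 years

Periodic yield y = 0.095. First find Macaulay duration:
  t   CF        PV=CF/(1+0.095)^t    t·PV
  1        30.00        27.3973        27.3973
  2        30.00        25.0203        50.0407
  3        30.00        22.8496        68.5488
  4        30.00        20.8672        83.4689
  5     1,030.00       654.2845     3,271.4225
  Σ                    750.4189     3,500.8782
P = 750.4189; Macaulay duration = 3,500.8782 / 750.4189 = 4.66523 years.
Modified duration = D_Mac / (1 + y) = 4.66523 / 1.095 = 4.26049 years.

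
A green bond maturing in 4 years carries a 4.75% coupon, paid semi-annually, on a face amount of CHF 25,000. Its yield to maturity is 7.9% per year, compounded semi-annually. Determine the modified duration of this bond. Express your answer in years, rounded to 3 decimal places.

Periodic yield y = 0.0395. First find Macaulay duration:
  t   CF        PV=CF/(1+0.0395)^t    t·PV
  1       593.75       571.1881       571.1881
  2       593.75       549.4835     1,098.9669
  3       593.75       528.6036     1,585.8109
  4       593.75       508.5172     2,034.0688
  5       593.75       489.1940     2,445.9702
  6       593.75       470.6051     2,823.6308
  7       593.75       452.7226     3,169.0581
  8    25,593.75    18,773.1856   150,185.4849
  Σ                 22,343.4998   163,914.1787
P = 22,343.4998; Macaulay duration = 163,914.1787 / 22,343.4998 = 7.33610 half-year periods = 3.66805 years.
Modified duration = D_Mac / (1 + y) = 3.66805 / 1.0395 = 3.52867 years.

3.529 years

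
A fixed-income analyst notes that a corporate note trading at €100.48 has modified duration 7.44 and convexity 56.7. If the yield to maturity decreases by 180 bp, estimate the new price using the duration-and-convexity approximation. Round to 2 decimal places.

Duration effect: -D_mod·Δy = -7.44 × (-0.018) = +0.133920
Convexity effect: ½·C·(Δy)² = 0.5 × 56.7 × (-0.018)² = +0.0091854
ΔP/P ≈ +0.133920 + 0.0091854 = +0.1431054
New price ≈ 100.48 × (1 + 0.1431054) = 114.859230592.

€114.86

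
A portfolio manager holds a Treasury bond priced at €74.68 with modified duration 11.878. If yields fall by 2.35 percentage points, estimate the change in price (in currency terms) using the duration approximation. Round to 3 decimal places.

Duration approximation: ΔP/P ≈ -D_mod · Δy = -11.878 × (-0.0235) = +0.279133.
ΔP ≈ 74.68 × (+0.279133) = +20.84565244.

+€20.846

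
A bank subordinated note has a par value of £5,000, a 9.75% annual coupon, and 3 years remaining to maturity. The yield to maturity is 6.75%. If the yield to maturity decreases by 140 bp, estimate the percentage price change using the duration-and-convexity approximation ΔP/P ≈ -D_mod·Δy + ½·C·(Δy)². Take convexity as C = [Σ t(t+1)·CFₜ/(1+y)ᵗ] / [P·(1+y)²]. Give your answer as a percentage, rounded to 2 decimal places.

+3.70%

With y = 0.0675:
  t   CF        PV=CF/(1+0.0675)^t    t·PV        t(t+1)·PV
  1       487.50       456.6745       456.6745         913.3489
  2       487.50       427.7981       855.5962       2,566.7886
  3     5,487.50     4,510.9798    13,532.9394      54,131.7576
  Σ                  5,395.4524    14,845.2101      57,611.8951
P = 5,395.4524; D_Mac = 2.75143 yrs; D_mod = 2.57745 yrs; C = 9.37019.
Duration effect: -2.57745 × (-0.014) = +0.036084
Convexity effect: 0.5 × 9.37019 × (-0.014)² = +0.0009183
ΔP/P ≈ +0.036084 + 0.0009183 = +0.037003 = +3.7003%.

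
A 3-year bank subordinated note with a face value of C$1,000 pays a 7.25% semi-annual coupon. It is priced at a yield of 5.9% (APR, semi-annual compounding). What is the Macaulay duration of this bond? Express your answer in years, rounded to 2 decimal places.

2.75 years

Periodic yield y = 0.0295. Discount each cash flow and weight by its period:
  t   CF        PV=CF/(1+0.0295)^t    t·PV
  1        36.25        35.2113        35.2113
  2        36.25        34.2023        68.4046
  3        36.25        33.2222        99.6667
  4        36.25        32.2703       129.0811
  5        36.25        31.3456       156.7279
  6     1,036.25       870.3751     5,222.2504
  Σ                  1,036.6267     5,711.3419
Price P = Σ PV = 1,036.6267.
Macaulay duration = Σ(t·PV) / P = 5,711.3419 / 1,036.6267 = 5.50955 half-year periods.
In years: 5.50955 / 2 = 2.75477 years.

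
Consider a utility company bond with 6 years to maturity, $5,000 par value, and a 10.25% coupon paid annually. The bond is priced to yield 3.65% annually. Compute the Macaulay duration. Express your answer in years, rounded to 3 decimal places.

4.951 years

Periodic yield y = 0.0365. Discount each cash flow and weight by its year:
  t   CF        PV=CF/(1+0.0365)^t    t·PV
  1       512.50       494.4525       494.4525
  2       512.50       477.0405       954.0810
  3       512.50       460.2417     1,380.7251
  4       512.50       444.0344     1,776.1377
  5       512.50       428.3979     2,141.9895
  6     5,512.50     4,445.6244    26,673.7462
  Σ                  6,749.7914    33,421.1320
Price P = Σ PV = 6,749.7914.
Macaulay duration = Σ(t·PV) / P = 33,421.1320 / 6,749.7914 = 4.95143 years.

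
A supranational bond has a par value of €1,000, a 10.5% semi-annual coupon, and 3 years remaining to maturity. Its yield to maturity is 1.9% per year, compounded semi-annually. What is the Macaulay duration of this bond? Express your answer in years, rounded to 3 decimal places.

2.692 years

Periodic yield y = 0.0095. Discount each cash flow and weight by its period:
  t   CF        PV=CF/(1+0.0095)^t    t·PV
  1        52.50        52.0059        52.0059
  2        52.50        51.5165       103.0331
  3        52.50        51.0317       153.0952
  4        52.50        50.5515       202.2060
  5        52.50        50.0758       250.3789
  6     1,052.50       994.4528     5,966.7167
  Σ                  1,249.6343     6,727.4357
Price P = Σ PV = 1,249.6343.
Macaulay duration = Σ(t·PV) / P = 6,727.4357 / 1,249.6343 = 5.38352 half-year periods.
In years: 5.38352 / 2 = 2.69176 years.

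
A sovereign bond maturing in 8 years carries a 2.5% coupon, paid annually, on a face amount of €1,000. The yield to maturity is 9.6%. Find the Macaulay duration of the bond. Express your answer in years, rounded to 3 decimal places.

7.126 years

Periodic yield y = 0.096. Discount each cash flow and weight by its year:
  t   CF        PV=CF/(1+0.096)^t    t·PV
  1        25.00        22.8102        22.8102
  2        25.00        20.8122        41.6245
  3        25.00        18.9893        56.9678
  4        25.00        17.3260        69.3039
  5        25.00        15.8084        79.0419
  6        25.00        14.4237        86.5422
  7        25.00        13.1603        92.1222
  8     1,025.00       492.3109     3,938.4870
  Σ                    615.6410     4,386.8997
Price P = Σ PV = 615.6410.
Macaulay duration = Σ(t·PV) / P = 4,386.8997 / 615.6410 = 7.12574 years.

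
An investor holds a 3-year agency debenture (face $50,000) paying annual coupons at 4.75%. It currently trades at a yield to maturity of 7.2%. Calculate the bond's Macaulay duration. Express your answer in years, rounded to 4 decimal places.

2.8612 years

Periodic yield y = 0.072. Discount each cash flow and weight by its year:
  t   CF        PV=CF/(1+0.072)^t    t·PV
  1     2,375.00     2,215.4851     2,215.4851
  2     2,375.00     2,066.6838     4,133.3677
  3    52,375.00    42,514.7549   127,544.2648
  Σ                 46,796.9238   133,893.1175
Price P = Σ PV = 46,796.9238.
Macaulay duration = Σ(t·PV) / P = 133,893.1175 / 46,796.9238 = 2.86115 years.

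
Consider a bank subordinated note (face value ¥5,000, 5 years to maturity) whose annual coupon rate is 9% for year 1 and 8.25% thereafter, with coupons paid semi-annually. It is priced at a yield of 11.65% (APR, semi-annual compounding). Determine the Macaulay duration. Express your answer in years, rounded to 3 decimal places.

Periodic yield y = 0.05825. Discount each cash flow and weight by its period:
  t   CF        PV=CF/(1+0.05825)^t    t·PV
  1       225.00       212.6152       212.6152
  2       225.00       200.9120       401.8241
  3       206.25       174.0320       522.0960
  4       206.25       164.4526       657.8106
  5       206.25       155.4006       777.0028
  6       206.25       146.8467       881.0804
  7       206.25       138.7637       971.3462
  8       206.25       131.1257     1,049.0054
  9       206.25       123.9080     1,115.1723
  10    5,206.25     2,955.5768    29,555.7679
  Σ                  4,403.6334    36,143.7208
Price P = Σ PV = 4,403.6334.
Macaulay duration = Σ(t·PV) / P = 36,143.7208 / 4,403.6334 = 8.20770 half-year periods.
In years: 8.20770 / 2 = 4.10385 years.

4.104 years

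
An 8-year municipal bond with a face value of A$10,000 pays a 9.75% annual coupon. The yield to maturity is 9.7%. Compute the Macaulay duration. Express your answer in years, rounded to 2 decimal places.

Periodic yield y = 0.097. Discount each cash flow and weight by its year:
  t   CF        PV=CF/(1+0.097)^t    t·PV
  1       975.00       888.7876       888.7876
  2       975.00       810.1984     1,620.3967
  3       975.00       738.5582     2,215.6746
  4       975.00       673.2527     2,693.0108
  5       975.00       613.7217     3,068.6085
  6       975.00       559.4546     3,356.7276
  7       975.00       509.9860     3,569.9017
  8    10,975.00     5,233.0093    41,864.0746
  Σ                 10,026.9685    59,277.1822
Price P = Σ PV = 10,026.9685.
Macaulay duration = Σ(t·PV) / P = 59,277.1822 / 10,026.9685 = 5.91178 years.

5.91 years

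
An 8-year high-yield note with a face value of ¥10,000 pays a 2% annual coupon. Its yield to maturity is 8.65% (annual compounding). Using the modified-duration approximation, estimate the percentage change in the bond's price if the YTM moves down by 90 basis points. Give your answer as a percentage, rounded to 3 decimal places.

+6.044%

Periodic yield y = 0.0865. Modified duration first:
  t   CF        PV=CF/(1+0.0865)^t    t·PV
  1       200.00       184.0773       184.0773
  2       200.00       169.4223       338.8446
  3       200.00       155.9340       467.8020
  4       200.00       143.5196       574.0782
  5       200.00       132.0935       660.4673
  6       200.00       121.5771       729.4623
  7       200.00       111.8979       783.2852
  8    10,200.00     5,252.4548    42,019.6387
  Σ                  6,270.9764    45,757.6556
P = 6,270.9764; D_Mac = 7.29674 yrs; D_mod = 7.29674/(1+0.0865) = 6.71582 yrs.
ΔP/P ≈ -D_mod · Δy = -6.71582 × (-0.009) = +0.060442 = +6.0442%.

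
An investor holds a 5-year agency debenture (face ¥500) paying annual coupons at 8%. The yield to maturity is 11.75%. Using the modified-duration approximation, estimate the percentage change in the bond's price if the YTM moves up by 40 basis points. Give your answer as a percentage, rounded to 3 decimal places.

Periodic yield y = 0.1175. Modified duration first:
  t   CF        PV=CF/(1+0.1175)^t    t·PV
  1        40.00        35.7942        35.7942
  2        40.00        32.0306        64.0612
  3        40.00        28.6627        85.9882
  4        40.00        25.6490       102.5959
  5       540.00       309.8533     1,549.2664
  Σ                    431.9897     1,837.7058
P = 431.9897; D_Mac = 4.25405 yrs; D_mod = 4.25405/(1+0.1175) = 3.80676 yrs.
ΔP/P ≈ -D_mod · Δy = -3.80676 × (+0.004) = -0.015227 = -1.5227%.

-1.523%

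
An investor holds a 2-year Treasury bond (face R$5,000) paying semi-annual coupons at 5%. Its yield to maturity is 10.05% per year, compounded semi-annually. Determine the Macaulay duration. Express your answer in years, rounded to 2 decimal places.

Periodic yield y = 0.05025. Discount each cash flow and weight by its period:
  t   CF        PV=CF/(1+0.05025)^t    t·PV
  1       125.00       119.0193       119.0193
  2       125.00       113.3247       226.6494
  3       125.00       107.9026       323.7078
  4     5,125.00     4,212.3370    16,849.3480
  Σ                  4,552.5836    17,518.7245
Price P = Σ PV = 4,552.5836.
Macaulay duration = Σ(t·PV) / P = 17,518.7245 / 4,552.5836 = 3.84808 half-year periods.
In years: 3.84808 / 2 = 1.92404 years.

1.92 years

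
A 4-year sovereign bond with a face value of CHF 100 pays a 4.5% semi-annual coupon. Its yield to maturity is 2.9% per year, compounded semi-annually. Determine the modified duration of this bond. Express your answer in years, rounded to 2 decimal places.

3.66 years

Periodic yield y = 0.0145. First find Macaulay duration:
  t   CF        PV=CF/(1+0.0145)^t    t·PV
  1         2.25         2.2178         2.2178
  2         2.25         2.1861         4.3723
  3         2.25         2.1549         6.4647
  4         2.25         2.1241         8.4964
  5         2.25         2.0937        10.4687
  6         2.25         2.0638        12.3829
  7         2.25         2.0343        14.2402
  8       102.25        91.1270       729.0157
  Σ                    106.0018       787.6587
P = 106.0018; Macaulay duration = 787.6587 / 106.0018 = 7.43062 half-year periods = 3.71531 years.
Modified duration = D_Mac / (1 + y) = 3.71531 / 1.0145 = 3.66221 years.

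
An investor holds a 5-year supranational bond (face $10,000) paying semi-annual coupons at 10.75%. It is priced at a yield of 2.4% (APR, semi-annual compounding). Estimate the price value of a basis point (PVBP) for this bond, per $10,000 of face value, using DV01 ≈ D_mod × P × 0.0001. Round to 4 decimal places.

Periodic yield y = 0.012.
  t   CF        PV=CF/(1+0.012)^t    t·PV
  1       537.50       531.1265       531.1265
  2       537.50       524.8285     1,049.6571
  3       537.50       518.6053     1,555.8158
  4       537.50       512.4558     2,049.8232
  5       537.50       506.3793     2,531.8963
  6       537.50       500.3748     3,002.2486
  7       537.50       494.4415     3,461.0902
  8       537.50       488.5785     3,908.6282
  9       537.50       482.7851     4,345.0659
  10   10,537.50     9,352.6022    93,526.0220
  Σ                 13,912.1774   115,961.3737
P = 13,912.1774; D_Mac = 8.33524 half-year periods = 4.16762 yrs; D_mod = 4.11820 yrs.
DV01 ≈ 4.11820 × 13,912.1774 × 0.0001 = 5.729317.

$5.7293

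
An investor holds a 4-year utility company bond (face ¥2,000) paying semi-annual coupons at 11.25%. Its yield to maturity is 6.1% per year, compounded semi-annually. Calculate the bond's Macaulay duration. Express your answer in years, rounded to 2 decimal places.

Periodic yield y = 0.0305. Discount each cash flow and weight by its period:
  t   CF        PV=CF/(1+0.0305)^t    t·PV
  1       112.50       109.1703       109.1703
  2       112.50       105.9392       211.8783
  3       112.50       102.8036       308.4109
  4       112.50        99.7609       399.0438
  5       112.50        96.8083       484.0414
  6       112.50        93.9430       563.6582
  7       112.50        91.1626       638.1380
  8     2,112.50     1,661.1649    13,289.3193
  Σ                  2,360.7529    16,003.6602
Price P = Σ PV = 2,360.7529.
Macaulay duration = Σ(t·PV) / P = 16,003.6602 / 2,360.7529 = 6.77905 half-year periods.
In years: 6.77905 / 2 = 3.38952 years.

3.39 years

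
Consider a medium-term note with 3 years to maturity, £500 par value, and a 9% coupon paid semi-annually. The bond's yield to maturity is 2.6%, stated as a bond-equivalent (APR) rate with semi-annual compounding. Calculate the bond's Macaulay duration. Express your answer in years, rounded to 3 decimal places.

2.723 years

Periodic yield y = 0.013. Discount each cash flow and weight by its period:
  t   CF        PV=CF/(1+0.013)^t    t·PV
  1        22.50        22.2113        22.2113
  2        22.50        21.9262        43.8524
  3        22.50        21.6448        64.9345
  4        22.50        21.3671        85.4682
  5        22.50        21.0929       105.4643
  6       522.50       483.5369     2,901.2214
  Σ                    591.7791     3,223.1521
Price P = Σ PV = 591.7791.
Macaulay duration = Σ(t·PV) / P = 3,223.1521 / 591.7791 = 5.44655 half-year periods.
In years: 5.44655 / 2 = 2.72327 years.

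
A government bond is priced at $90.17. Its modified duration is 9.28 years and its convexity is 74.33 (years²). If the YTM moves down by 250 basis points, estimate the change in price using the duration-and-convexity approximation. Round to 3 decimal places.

Duration effect: -D_mod·Δy = -9.28 × (-0.025) = +0.232000
Convexity effect: ½·C·(Δy)² = 0.5 × 74.33 × (-0.025)² = +0.023228125
ΔP/P ≈ +0.232000 + 0.023228125 = +0.255228125
ΔP ≈ 90.17 × (+0.255228125) = +23.01392003125.

+$23.014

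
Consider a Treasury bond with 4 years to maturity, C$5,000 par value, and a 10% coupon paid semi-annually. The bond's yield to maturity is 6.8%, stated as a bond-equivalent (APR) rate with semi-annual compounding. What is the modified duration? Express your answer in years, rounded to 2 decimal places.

3.32 years

Periodic yield y = 0.034. First find Macaulay duration:
  t   CF        PV=CF/(1+0.034)^t    t·PV
  1       250.00       241.7795       241.7795
  2       250.00       233.8293       467.6586
  3       250.00       226.1405       678.4216
  4       250.00       218.7046       874.8183
  5       250.00       211.5131     1,057.5656
  6       250.00       204.5581     1,227.3489
  7       250.00       197.8319     1,384.8230
  8     5,250.00     4,017.8618    32,142.8943
  Σ                  5,552.2188    38,075.3098
P = 5,552.2188; Macaulay duration = 38,075.3098 / 5,552.2188 = 6.85767 half-year periods = 3.42884 years.
Modified duration = D_Mac / (1 + y) = 3.42884 / 1.034 = 3.31609 years.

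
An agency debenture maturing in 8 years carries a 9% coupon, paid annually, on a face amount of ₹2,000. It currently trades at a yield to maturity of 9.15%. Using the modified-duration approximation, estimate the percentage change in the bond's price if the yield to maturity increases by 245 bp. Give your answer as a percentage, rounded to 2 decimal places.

-13.52%

Periodic yield y = 0.0915. Modified duration first:
  t   CF        PV=CF/(1+0.0915)^t    t·PV
  1       180.00       164.9107       164.9107
  2       180.00       151.0863       302.1726
  3       180.00       138.4208       415.2623
  4       180.00       126.8170       507.2681
  5       180.00       116.1860       580.9300
  6       180.00       106.4462       638.6771
  7       180.00        97.5228       682.6599
  8     2,180.00     1,082.0979     8,656.7836
  Σ                  1,983.4877    11,948.6641
P = 1,983.4877; D_Mac = 6.02407 yrs; D_mod = 6.02407/(1+0.0915) = 5.51907 yrs.
ΔP/P ≈ -D_mod · Δy = -5.51907 × (+0.0245) = -0.135217 = -13.5217%.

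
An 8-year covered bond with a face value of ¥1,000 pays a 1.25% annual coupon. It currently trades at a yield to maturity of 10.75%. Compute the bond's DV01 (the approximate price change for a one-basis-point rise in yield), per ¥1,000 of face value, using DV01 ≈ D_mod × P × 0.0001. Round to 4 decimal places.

¥0.3424

Periodic yield y = 0.1075.
  t   CF        PV=CF/(1+0.1075)^t    t·PV
  1        12.50        11.2867        11.2867
  2        12.50        10.1911        20.3823
  3        12.50         9.2019        27.6058
  4        12.50         8.3087        33.2350
  5        12.50         7.5022        37.5112
  6        12.50         6.7740        40.6442
  7        12.50         6.1165        42.8156
  8     1,012.50       447.3476     3,578.7811
  Σ                    506.7289     3,792.2619
P = 506.7289; D_Mac = 7.48381 yrs; D_mod = 6.75739 yrs.
DV01 ≈ 6.75739 × 506.7289 × 0.0001 = 0.342416.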